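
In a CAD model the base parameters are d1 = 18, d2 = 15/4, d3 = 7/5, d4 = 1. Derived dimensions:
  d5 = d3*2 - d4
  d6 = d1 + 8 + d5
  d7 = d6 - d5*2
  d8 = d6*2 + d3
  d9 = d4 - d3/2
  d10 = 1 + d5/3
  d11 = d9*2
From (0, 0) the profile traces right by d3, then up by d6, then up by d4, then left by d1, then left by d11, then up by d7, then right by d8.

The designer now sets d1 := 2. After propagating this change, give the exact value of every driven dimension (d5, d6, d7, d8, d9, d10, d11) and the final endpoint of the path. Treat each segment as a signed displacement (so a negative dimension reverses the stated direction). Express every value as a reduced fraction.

d5 = 9/5
d6 = 59/5
d7 = 41/5
d8 = 25
d9 = 3/10
d10 = 8/5
d11 = 3/5
endpoint = (119/5, 21)

Apply edit: d1 := 2
  d5 = d3*2 - d4 = 9/5
  d6 = d1 + 8 + d5 = 59/5
  d7 = d6 - d5*2 = 41/5
  d8 = d6*2 + d3 = 25
  d9 = d4 - d3/2 = 3/10
  d10 = 1 + d5/3 = 8/5
  d11 = d9*2 = 3/5
Walk from origin (0, 0):
  seg 1: right by d3 = 7/5 → (7/5, 0)
  seg 2: up by d6 = 59/5 → (7/5, 59/5)
  seg 3: up by d4 = 1 → (7/5, 64/5)
  seg 4: left by d1 = 2 → (-3/5, 64/5)
  seg 5: left by d11 = 3/5 → (-6/5, 64/5)
  seg 6: up by d7 = 41/5 → (-6/5, 21)
  seg 7: right by d8 = 25 → (119/5, 21)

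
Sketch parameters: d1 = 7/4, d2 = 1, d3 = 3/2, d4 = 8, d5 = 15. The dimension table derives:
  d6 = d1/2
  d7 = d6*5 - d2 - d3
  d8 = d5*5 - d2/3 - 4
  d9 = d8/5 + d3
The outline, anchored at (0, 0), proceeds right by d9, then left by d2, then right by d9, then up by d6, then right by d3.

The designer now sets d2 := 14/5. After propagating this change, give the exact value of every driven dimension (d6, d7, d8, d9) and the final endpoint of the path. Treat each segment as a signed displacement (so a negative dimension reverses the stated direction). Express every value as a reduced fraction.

d6 = 7/8
d7 = 3/40
d8 = 1051/15
d9 = 2327/150
endpoint = (4459/150, 7/8)

Apply edit: d2 := 14/5
  d6 = d1/2 = 7/8
  d7 = d6*5 - d2 - d3 = 3/40
  d8 = d5*5 - d2/3 - 4 = 1051/15
  d9 = d8/5 + d3 = 2327/150
Walk from origin (0, 0):
  seg 1: right by d9 = 2327/150 → (2327/150, 0)
  seg 2: left by d2 = 14/5 → (1907/150, 0)
  seg 3: right by d9 = 2327/150 → (2117/75, 0)
  seg 4: up by d6 = 7/8 → (2117/75, 7/8)
  seg 5: right by d3 = 3/2 → (4459/150, 7/8)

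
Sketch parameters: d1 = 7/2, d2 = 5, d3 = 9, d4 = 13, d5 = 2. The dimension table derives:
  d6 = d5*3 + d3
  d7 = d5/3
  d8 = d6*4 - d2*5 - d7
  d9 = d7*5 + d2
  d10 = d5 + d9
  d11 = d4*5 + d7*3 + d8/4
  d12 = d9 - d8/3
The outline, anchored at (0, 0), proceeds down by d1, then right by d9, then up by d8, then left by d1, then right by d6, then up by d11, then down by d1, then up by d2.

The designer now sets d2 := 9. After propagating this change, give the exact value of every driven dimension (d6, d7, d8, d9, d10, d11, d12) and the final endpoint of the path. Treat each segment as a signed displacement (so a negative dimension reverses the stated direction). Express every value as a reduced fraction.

d6 = 15
d7 = 2/3
d8 = 43/3
d9 = 37/3
d10 = 43/3
d11 = 847/12
d12 = 68/9
endpoint = (143/6, 1043/12)

Apply edit: d2 := 9
  d6 = d5*3 + d3 = 15
  d7 = d5/3 = 2/3
  d8 = d6*4 - d2*5 - d7 = 43/3
  d9 = d7*5 + d2 = 37/3
  d10 = d5 + d9 = 43/3
  d11 = d4*5 + d7*3 + d8/4 = 847/12
  d12 = d9 - d8/3 = 68/9
Walk from origin (0, 0):
  seg 1: down by d1 = 7/2 → (0, -7/2)
  seg 2: right by d9 = 37/3 → (37/3, -7/2)
  seg 3: up by d8 = 43/3 → (37/3, 65/6)
  seg 4: left by d1 = 7/2 → (53/6, 65/6)
  seg 5: right by d6 = 15 → (143/6, 65/6)
  seg 6: up by d11 = 847/12 → (143/6, 977/12)
  seg 7: down by d1 = 7/2 → (143/6, 935/12)
  seg 8: up by d2 = 9 → (143/6, 1043/12)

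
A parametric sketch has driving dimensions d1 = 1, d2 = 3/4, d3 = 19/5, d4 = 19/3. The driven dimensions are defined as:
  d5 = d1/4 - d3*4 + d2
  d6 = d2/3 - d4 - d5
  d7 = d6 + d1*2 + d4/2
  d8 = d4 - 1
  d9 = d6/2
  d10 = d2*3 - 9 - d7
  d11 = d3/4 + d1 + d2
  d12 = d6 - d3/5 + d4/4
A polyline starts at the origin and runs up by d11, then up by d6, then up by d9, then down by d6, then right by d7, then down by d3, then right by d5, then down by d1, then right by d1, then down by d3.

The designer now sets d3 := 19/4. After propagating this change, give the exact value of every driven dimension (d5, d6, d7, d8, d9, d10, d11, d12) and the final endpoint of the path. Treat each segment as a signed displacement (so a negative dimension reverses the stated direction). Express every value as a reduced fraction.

Apply edit: d3 := 19/4
  d5 = d1/4 - d3*4 + d2 = -18
  d6 = d2/3 - d4 - d5 = 143/12
  d7 = d6 + d1*2 + d4/2 = 205/12
  d8 = d4 - 1 = 16/3
  d9 = d6/2 = 143/24
  d10 = d2*3 - 9 - d7 = -143/6
  d11 = d3/4 + d1 + d2 = 47/16
  d12 = d6 - d3/5 + d4/4 = 251/20
Walk from origin (0, 0):
  seg 1: up by d11 = 47/16 → (0, 47/16)
  seg 2: up by d6 = 143/12 → (0, 713/48)
  seg 3: up by d9 = 143/24 → (0, 333/16)
  seg 4: down by d6 = 143/12 → (0, 427/48)
  seg 5: right by d7 = 205/12 → (205/12, 427/48)
  seg 6: down by d3 = 19/4 → (205/12, 199/48)
  seg 7: right by d5 = -18 → (-11/12, 199/48)
  seg 8: down by d1 = 1 → (-11/12, 151/48)
  seg 9: right by d1 = 1 → (1/12, 151/48)
  seg 10: down by d3 = 19/4 → (1/12, -77/48)

d5 = -18
d6 = 143/12
d7 = 205/12
d8 = 16/3
d9 = 143/24
d10 = -143/6
d11 = 47/16
d12 = 251/20
endpoint = (1/12, -77/48)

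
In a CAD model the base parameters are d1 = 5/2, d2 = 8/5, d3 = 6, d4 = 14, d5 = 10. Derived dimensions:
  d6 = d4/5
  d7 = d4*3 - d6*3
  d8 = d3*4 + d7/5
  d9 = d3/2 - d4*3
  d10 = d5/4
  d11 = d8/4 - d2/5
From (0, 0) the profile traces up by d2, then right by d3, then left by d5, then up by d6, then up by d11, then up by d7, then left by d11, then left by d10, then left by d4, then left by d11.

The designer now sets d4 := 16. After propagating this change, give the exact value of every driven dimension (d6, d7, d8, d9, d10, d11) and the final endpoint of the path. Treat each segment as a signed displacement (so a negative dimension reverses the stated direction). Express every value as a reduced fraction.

Apply edit: d4 := 16
  d6 = d4/5 = 16/5
  d7 = d4*3 - d6*3 = 192/5
  d8 = d3*4 + d7/5 = 792/25
  d9 = d3/2 - d4*3 = -45
  d10 = d5/4 = 5/2
  d11 = d8/4 - d2/5 = 38/5
Walk from origin (0, 0):
  seg 1: up by d2 = 8/5 → (0, 8/5)
  seg 2: right by d3 = 6 → (6, 8/5)
  seg 3: left by d5 = 10 → (-4, 8/5)
  seg 4: up by d6 = 16/5 → (-4, 24/5)
  seg 5: up by d11 = 38/5 → (-4, 62/5)
  seg 6: up by d7 = 192/5 → (-4, 254/5)
  seg 7: left by d11 = 38/5 → (-58/5, 254/5)
  seg 8: left by d10 = 5/2 → (-141/10, 254/5)
  seg 9: left by d4 = 16 → (-301/10, 254/5)
  seg 10: left by d11 = 38/5 → (-377/10, 254/5)

d6 = 16/5
d7 = 192/5
d8 = 792/25
d9 = -45
d10 = 5/2
d11 = 38/5
endpoint = (-377/10, 254/5)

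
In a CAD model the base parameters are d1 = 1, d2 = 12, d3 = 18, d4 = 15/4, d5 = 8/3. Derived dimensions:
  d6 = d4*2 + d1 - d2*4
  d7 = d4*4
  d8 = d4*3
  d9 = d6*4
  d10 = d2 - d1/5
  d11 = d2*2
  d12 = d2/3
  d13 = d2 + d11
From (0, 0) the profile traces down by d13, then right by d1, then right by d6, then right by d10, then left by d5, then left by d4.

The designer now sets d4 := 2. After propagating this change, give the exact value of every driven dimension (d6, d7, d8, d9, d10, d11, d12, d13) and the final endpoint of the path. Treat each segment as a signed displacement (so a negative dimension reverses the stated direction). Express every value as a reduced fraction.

Apply edit: d4 := 2
  d6 = d4*2 + d1 - d2*4 = -43
  d7 = d4*4 = 8
  d8 = d4*3 = 6
  d9 = d6*4 = -172
  d10 = d2 - d1/5 = 59/5
  d11 = d2*2 = 24
  d12 = d2/3 = 4
  d13 = d2 + d11 = 36
Walk from origin (0, 0):
  seg 1: down by d13 = 36 → (0, -36)
  seg 2: right by d1 = 1 → (1, -36)
  seg 3: right by d6 = -43 → (-42, -36)
  seg 4: right by d10 = 59/5 → (-151/5, -36)
  seg 5: left by d5 = 8/3 → (-493/15, -36)
  seg 6: left by d4 = 2 → (-523/15, -36)

d6 = -43
d7 = 8
d8 = 6
d9 = -172
d10 = 59/5
d11 = 24
d12 = 4
d13 = 36
endpoint = (-523/15, -36)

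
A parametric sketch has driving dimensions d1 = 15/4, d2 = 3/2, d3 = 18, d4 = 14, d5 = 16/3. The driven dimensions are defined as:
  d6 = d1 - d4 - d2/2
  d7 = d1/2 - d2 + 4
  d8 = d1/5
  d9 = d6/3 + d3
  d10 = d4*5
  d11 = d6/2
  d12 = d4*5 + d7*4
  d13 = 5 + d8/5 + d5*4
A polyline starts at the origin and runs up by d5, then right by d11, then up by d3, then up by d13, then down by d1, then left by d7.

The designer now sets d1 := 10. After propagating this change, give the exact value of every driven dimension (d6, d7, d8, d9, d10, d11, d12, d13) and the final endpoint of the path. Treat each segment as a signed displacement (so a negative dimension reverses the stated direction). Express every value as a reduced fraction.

d6 = -19/4
d7 = 15/2
d8 = 2
d9 = 197/12
d10 = 70
d11 = -19/8
d12 = 100
d13 = 401/15
endpoint = (-79/8, 601/15)

Apply edit: d1 := 10
  d6 = d1 - d4 - d2/2 = -19/4
  d7 = d1/2 - d2 + 4 = 15/2
  d8 = d1/5 = 2
  d9 = d6/3 + d3 = 197/12
  d10 = d4*5 = 70
  d11 = d6/2 = -19/8
  d12 = d4*5 + d7*4 = 100
  d13 = 5 + d8/5 + d5*4 = 401/15
Walk from origin (0, 0):
  seg 1: up by d5 = 16/3 → (0, 16/3)
  seg 2: right by d11 = -19/8 → (-19/8, 16/3)
  seg 3: up by d3 = 18 → (-19/8, 70/3)
  seg 4: up by d13 = 401/15 → (-19/8, 751/15)
  seg 5: down by d1 = 10 → (-19/8, 601/15)
  seg 6: left by d7 = 15/2 → (-79/8, 601/15)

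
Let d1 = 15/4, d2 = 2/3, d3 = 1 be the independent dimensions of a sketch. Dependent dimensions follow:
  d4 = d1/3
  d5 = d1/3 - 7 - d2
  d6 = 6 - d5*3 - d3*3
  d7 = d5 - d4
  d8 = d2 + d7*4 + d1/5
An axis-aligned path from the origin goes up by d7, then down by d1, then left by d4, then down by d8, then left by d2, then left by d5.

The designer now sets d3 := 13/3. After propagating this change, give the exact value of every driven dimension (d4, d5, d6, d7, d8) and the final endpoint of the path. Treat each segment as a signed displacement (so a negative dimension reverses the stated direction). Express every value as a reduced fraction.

d4 = 5/4
d5 = -77/12
d6 = 49/4
d7 = -23/3
d8 = -117/4
endpoint = (9/2, 107/6)

Apply edit: d3 := 13/3
  d4 = d1/3 = 5/4
  d5 = d1/3 - 7 - d2 = -77/12
  d6 = 6 - d5*3 - d3*3 = 49/4
  d7 = d5 - d4 = -23/3
  d8 = d2 + d7*4 + d1/5 = -117/4
Walk from origin (0, 0):
  seg 1: up by d7 = -23/3 → (0, -23/3)
  seg 2: down by d1 = 15/4 → (0, -137/12)
  seg 3: left by d4 = 5/4 → (-5/4, -137/12)
  seg 4: down by d8 = -117/4 → (-5/4, 107/6)
  seg 5: left by d2 = 2/3 → (-23/12, 107/6)
  seg 6: left by d5 = -77/12 → (9/2, 107/6)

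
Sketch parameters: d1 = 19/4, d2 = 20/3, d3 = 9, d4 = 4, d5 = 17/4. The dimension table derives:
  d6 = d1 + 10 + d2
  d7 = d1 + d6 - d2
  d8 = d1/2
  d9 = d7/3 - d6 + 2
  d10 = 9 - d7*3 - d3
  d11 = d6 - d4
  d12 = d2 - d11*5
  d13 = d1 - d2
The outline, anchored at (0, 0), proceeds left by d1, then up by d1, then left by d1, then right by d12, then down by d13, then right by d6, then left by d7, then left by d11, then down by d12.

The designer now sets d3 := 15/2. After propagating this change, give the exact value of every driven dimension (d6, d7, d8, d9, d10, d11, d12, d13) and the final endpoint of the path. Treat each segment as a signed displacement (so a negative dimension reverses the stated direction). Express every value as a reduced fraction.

Apply edit: d3 := 15/2
  d6 = d1 + 10 + d2 = 257/12
  d7 = d1 + d6 - d2 = 39/2
  d8 = d1/2 = 19/8
  d9 = d7/3 - d6 + 2 = -155/12
  d10 = 9 - d7*3 - d3 = -57
  d11 = d6 - d4 = 209/12
  d12 = d2 - d11*5 = -965/12
  d13 = d1 - d2 = -23/12
Walk from origin (0, 0):
  seg 1: left by d1 = 19/4 → (-19/4, 0)
  seg 2: up by d1 = 19/4 → (-19/4, 19/4)
  seg 3: left by d1 = 19/4 → (-19/2, 19/4)
  seg 4: right by d12 = -965/12 → (-1079/12, 19/4)
  seg 5: down by d13 = -23/12 → (-1079/12, 20/3)
  seg 6: right by d6 = 257/12 → (-137/2, 20/3)
  seg 7: left by d7 = 39/2 → (-88, 20/3)
  seg 8: left by d11 = 209/12 → (-1265/12, 20/3)
  seg 9: down by d12 = -965/12 → (-1265/12, 1045/12)

d6 = 257/12
d7 = 39/2
d8 = 19/8
d9 = -155/12
d10 = -57
d11 = 209/12
d12 = -965/12
d13 = -23/12
endpoint = (-1265/12, 1045/12)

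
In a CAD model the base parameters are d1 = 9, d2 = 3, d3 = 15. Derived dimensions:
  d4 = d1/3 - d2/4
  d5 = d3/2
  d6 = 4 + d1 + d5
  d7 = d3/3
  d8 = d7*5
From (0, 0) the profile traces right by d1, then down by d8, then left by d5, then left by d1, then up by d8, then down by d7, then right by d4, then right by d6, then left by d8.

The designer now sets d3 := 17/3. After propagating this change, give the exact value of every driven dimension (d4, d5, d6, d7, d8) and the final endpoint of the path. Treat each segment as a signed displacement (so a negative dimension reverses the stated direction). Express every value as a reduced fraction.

Apply edit: d3 := 17/3
  d4 = d1/3 - d2/4 = 9/4
  d5 = d3/2 = 17/6
  d6 = 4 + d1 + d5 = 95/6
  d7 = d3/3 = 17/9
  d8 = d7*5 = 85/9
Walk from origin (0, 0):
  seg 1: right by d1 = 9 → (9, 0)
  seg 2: down by d8 = 85/9 → (9, -85/9)
  seg 3: left by d5 = 17/6 → (37/6, -85/9)
  seg 4: left by d1 = 9 → (-17/6, -85/9)
  seg 5: up by d8 = 85/9 → (-17/6, 0)
  seg 6: down by d7 = 17/9 → (-17/6, -17/9)
  seg 7: right by d4 = 9/4 → (-7/12, -17/9)
  seg 8: right by d6 = 95/6 → (61/4, -17/9)
  seg 9: left by d8 = 85/9 → (209/36, -17/9)

d4 = 9/4
d5 = 17/6
d6 = 95/6
d7 = 17/9
d8 = 85/9
endpoint = (209/36, -17/9)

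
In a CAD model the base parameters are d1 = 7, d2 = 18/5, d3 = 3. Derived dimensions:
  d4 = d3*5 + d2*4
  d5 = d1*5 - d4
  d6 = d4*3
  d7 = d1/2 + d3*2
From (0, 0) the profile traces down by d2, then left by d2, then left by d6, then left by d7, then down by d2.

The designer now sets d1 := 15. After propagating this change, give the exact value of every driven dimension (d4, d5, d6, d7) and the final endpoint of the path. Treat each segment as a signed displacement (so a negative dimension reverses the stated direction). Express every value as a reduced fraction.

d4 = 147/5
d5 = 228/5
d6 = 441/5
d7 = 27/2
endpoint = (-1053/10, -36/5)

Apply edit: d1 := 15
  d4 = d3*5 + d2*4 = 147/5
  d5 = d1*5 - d4 = 228/5
  d6 = d4*3 = 441/5
  d7 = d1/2 + d3*2 = 27/2
Walk from origin (0, 0):
  seg 1: down by d2 = 18/5 → (0, -18/5)
  seg 2: left by d2 = 18/5 → (-18/5, -18/5)
  seg 3: left by d6 = 441/5 → (-459/5, -18/5)
  seg 4: left by d7 = 27/2 → (-1053/10, -18/5)
  seg 5: down by d2 = 18/5 → (-1053/10, -36/5)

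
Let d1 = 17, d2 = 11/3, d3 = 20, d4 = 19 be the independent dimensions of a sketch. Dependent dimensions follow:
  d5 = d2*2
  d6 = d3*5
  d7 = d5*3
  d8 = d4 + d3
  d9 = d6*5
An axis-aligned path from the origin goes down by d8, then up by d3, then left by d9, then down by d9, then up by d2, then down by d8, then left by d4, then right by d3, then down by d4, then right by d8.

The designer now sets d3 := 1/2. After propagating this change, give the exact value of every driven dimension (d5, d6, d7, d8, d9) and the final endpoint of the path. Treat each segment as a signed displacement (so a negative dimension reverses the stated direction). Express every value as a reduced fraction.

d5 = 22/3
d6 = 5/2
d7 = 22
d8 = 39/2
d9 = 25/2
endpoint = (-23/2, -199/3)

Apply edit: d3 := 1/2
  d5 = d2*2 = 22/3
  d6 = d3*5 = 5/2
  d7 = d5*3 = 22
  d8 = d4 + d3 = 39/2
  d9 = d6*5 = 25/2
Walk from origin (0, 0):
  seg 1: down by d8 = 39/2 → (0, -39/2)
  seg 2: up by d3 = 1/2 → (0, -19)
  seg 3: left by d9 = 25/2 → (-25/2, -19)
  seg 4: down by d9 = 25/2 → (-25/2, -63/2)
  seg 5: up by d2 = 11/3 → (-25/2, -167/6)
  seg 6: down by d8 = 39/2 → (-25/2, -142/3)
  seg 7: left by d4 = 19 → (-63/2, -142/3)
  seg 8: right by d3 = 1/2 → (-31, -142/3)
  seg 9: down by d4 = 19 → (-31, -199/3)
  seg 10: right by d8 = 39/2 → (-23/2, -199/3)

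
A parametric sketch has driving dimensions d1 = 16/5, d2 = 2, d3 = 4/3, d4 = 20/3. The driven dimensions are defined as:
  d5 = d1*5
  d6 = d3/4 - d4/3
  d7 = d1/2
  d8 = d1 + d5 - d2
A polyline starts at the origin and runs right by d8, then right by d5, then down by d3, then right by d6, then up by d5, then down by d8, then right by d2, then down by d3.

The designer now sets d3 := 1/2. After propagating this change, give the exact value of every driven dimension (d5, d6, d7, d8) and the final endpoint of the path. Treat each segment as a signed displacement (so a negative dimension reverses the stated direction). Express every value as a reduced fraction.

d5 = 16
d6 = -151/72
d7 = 8/5
d8 = 86/5
endpoint = (11917/360, -11/5)

Apply edit: d3 := 1/2
  d5 = d1*5 = 16
  d6 = d3/4 - d4/3 = -151/72
  d7 = d1/2 = 8/5
  d8 = d1 + d5 - d2 = 86/5
Walk from origin (0, 0):
  seg 1: right by d8 = 86/5 → (86/5, 0)
  seg 2: right by d5 = 16 → (166/5, 0)
  seg 3: down by d3 = 1/2 → (166/5, -1/2)
  seg 4: right by d6 = -151/72 → (11197/360, -1/2)
  seg 5: up by d5 = 16 → (11197/360, 31/2)
  seg 6: down by d8 = 86/5 → (11197/360, -17/10)
  seg 7: right by d2 = 2 → (11917/360, -17/10)
  seg 8: down by d3 = 1/2 → (11917/360, -11/5)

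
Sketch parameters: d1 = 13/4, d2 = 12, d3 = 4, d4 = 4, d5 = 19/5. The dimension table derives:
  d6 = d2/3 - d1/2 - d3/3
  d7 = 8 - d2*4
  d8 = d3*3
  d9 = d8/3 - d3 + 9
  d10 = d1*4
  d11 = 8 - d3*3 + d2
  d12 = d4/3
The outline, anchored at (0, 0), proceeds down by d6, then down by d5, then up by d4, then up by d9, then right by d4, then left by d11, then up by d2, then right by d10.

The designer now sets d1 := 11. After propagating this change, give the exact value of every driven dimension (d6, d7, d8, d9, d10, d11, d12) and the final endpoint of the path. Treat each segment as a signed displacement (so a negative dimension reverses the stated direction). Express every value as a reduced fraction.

Apply edit: d1 := 11
  d6 = d2/3 - d1/2 - d3/3 = -17/6
  d7 = 8 - d2*4 = -40
  d8 = d3*3 = 12
  d9 = d8/3 - d3 + 9 = 9
  d10 = d1*4 = 44
  d11 = 8 - d3*3 + d2 = 8
  d12 = d4/3 = 4/3
Walk from origin (0, 0):
  seg 1: down by d6 = -17/6 → (0, 17/6)
  seg 2: down by d5 = 19/5 → (0, -29/30)
  seg 3: up by d4 = 4 → (0, 91/30)
  seg 4: up by d9 = 9 → (0, 361/30)
  seg 5: right by d4 = 4 → (4, 361/30)
  seg 6: left by d11 = 8 → (-4, 361/30)
  seg 7: up by d2 = 12 → (-4, 721/30)
  seg 8: right by d10 = 44 → (40, 721/30)

d6 = -17/6
d7 = -40
d8 = 12
d9 = 9
d10 = 44
d11 = 8
d12 = 4/3
endpoint = (40, 721/30)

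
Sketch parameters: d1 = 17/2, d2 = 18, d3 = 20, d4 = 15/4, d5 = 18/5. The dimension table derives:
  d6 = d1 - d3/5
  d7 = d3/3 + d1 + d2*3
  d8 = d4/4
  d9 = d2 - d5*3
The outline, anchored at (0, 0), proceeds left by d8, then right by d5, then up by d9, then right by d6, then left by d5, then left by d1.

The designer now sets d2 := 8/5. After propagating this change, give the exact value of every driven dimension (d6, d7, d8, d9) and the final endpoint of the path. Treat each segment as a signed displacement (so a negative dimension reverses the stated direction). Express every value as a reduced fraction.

d6 = 9/2
d7 = 599/30
d8 = 15/16
d9 = -46/5
endpoint = (-79/16, -46/5)

Apply edit: d2 := 8/5
  d6 = d1 - d3/5 = 9/2
  d7 = d3/3 + d1 + d2*3 = 599/30
  d8 = d4/4 = 15/16
  d9 = d2 - d5*3 = -46/5
Walk from origin (0, 0):
  seg 1: left by d8 = 15/16 → (-15/16, 0)
  seg 2: right by d5 = 18/5 → (213/80, 0)
  seg 3: up by d9 = -46/5 → (213/80, -46/5)
  seg 4: right by d6 = 9/2 → (573/80, -46/5)
  seg 5: left by d5 = 18/5 → (57/16, -46/5)
  seg 6: left by d1 = 17/2 → (-79/16, -46/5)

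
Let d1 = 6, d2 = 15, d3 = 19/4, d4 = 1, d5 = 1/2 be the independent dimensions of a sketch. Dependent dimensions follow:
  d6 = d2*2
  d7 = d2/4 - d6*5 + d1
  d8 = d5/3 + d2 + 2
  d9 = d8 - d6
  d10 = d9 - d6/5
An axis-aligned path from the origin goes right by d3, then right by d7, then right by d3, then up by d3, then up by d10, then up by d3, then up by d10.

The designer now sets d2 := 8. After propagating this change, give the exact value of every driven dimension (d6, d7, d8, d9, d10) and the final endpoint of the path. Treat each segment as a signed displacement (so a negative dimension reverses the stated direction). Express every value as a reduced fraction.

d6 = 16
d7 = -72
d8 = 61/6
d9 = -35/6
d10 = -271/30
endpoint = (-125/2, -257/30)

Apply edit: d2 := 8
  d6 = d2*2 = 16
  d7 = d2/4 - d6*5 + d1 = -72
  d8 = d5/3 + d2 + 2 = 61/6
  d9 = d8 - d6 = -35/6
  d10 = d9 - d6/5 = -271/30
Walk from origin (0, 0):
  seg 1: right by d3 = 19/4 → (19/4, 0)
  seg 2: right by d7 = -72 → (-269/4, 0)
  seg 3: right by d3 = 19/4 → (-125/2, 0)
  seg 4: up by d3 = 19/4 → (-125/2, 19/4)
  seg 5: up by d10 = -271/30 → (-125/2, -257/60)
  seg 6: up by d3 = 19/4 → (-125/2, 7/15)
  seg 7: up by d10 = -271/30 → (-125/2, -257/30)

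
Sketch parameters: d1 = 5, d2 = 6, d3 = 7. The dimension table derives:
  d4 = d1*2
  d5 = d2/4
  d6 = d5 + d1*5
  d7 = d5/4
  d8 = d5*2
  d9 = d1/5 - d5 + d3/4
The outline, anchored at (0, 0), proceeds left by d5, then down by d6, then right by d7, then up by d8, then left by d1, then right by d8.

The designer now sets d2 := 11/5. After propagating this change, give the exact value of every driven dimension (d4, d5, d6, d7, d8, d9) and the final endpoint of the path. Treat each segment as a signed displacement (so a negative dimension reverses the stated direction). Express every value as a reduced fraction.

d4 = 10
d5 = 11/20
d6 = 511/20
d7 = 11/80
d8 = 11/10
d9 = 11/5
endpoint = (-69/16, -489/20)

Apply edit: d2 := 11/5
  d4 = d1*2 = 10
  d5 = d2/4 = 11/20
  d6 = d5 + d1*5 = 511/20
  d7 = d5/4 = 11/80
  d8 = d5*2 = 11/10
  d9 = d1/5 - d5 + d3/4 = 11/5
Walk from origin (0, 0):
  seg 1: left by d5 = 11/20 → (-11/20, 0)
  seg 2: down by d6 = 511/20 → (-11/20, -511/20)
  seg 3: right by d7 = 11/80 → (-33/80, -511/20)
  seg 4: up by d8 = 11/10 → (-33/80, -489/20)
  seg 5: left by d1 = 5 → (-433/80, -489/20)
  seg 6: right by d8 = 11/10 → (-69/16, -489/20)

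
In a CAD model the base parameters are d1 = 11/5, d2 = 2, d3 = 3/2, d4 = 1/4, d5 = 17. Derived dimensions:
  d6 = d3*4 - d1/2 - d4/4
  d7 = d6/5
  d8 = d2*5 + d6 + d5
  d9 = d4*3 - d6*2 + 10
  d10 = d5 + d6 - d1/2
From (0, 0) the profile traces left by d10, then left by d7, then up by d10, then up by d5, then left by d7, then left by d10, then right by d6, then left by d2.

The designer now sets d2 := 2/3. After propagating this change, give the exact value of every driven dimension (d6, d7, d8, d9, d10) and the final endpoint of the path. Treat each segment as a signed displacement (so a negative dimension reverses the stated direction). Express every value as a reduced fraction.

Apply edit: d2 := 2/3
  d6 = d3*4 - d1/2 - d4/4 = 387/80
  d7 = d6/5 = 387/400
  d8 = d2*5 + d6 + d5 = 6041/240
  d9 = d4*3 - d6*2 + 10 = 43/40
  d10 = d5 + d6 - d1/2 = 1659/80
Walk from origin (0, 0):
  seg 1: left by d10 = 1659/80 → (-1659/80, 0)
  seg 2: left by d7 = 387/400 → (-4341/200, 0)
  seg 3: up by d10 = 1659/80 → (-4341/200, 1659/80)
  seg 4: up by d5 = 17 → (-4341/200, 3019/80)
  seg 5: left by d7 = 387/400 → (-9069/400, 3019/80)
  seg 6: left by d10 = 1659/80 → (-4341/100, 3019/80)
  seg 7: right by d6 = 387/80 → (-15429/400, 3019/80)
  seg 8: left by d2 = 2/3 → (-47087/1200, 3019/80)

d6 = 387/80
d7 = 387/400
d8 = 6041/240
d9 = 43/40
d10 = 1659/80
endpoint = (-47087/1200, 3019/80)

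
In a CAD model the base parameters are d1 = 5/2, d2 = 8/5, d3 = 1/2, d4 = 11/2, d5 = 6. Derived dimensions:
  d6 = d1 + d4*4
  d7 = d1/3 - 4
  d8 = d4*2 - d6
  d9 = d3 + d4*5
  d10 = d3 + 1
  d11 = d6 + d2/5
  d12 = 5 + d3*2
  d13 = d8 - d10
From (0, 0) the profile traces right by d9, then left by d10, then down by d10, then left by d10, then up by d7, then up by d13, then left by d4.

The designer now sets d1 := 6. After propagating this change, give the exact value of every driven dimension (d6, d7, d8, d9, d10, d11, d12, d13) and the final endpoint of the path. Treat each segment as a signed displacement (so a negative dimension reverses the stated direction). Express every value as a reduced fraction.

d6 = 28
d7 = -2
d8 = -17
d9 = 28
d10 = 3/2
d11 = 708/25
d12 = 6
d13 = -37/2
endpoint = (39/2, -22)

Apply edit: d1 := 6
  d6 = d1 + d4*4 = 28
  d7 = d1/3 - 4 = -2
  d8 = d4*2 - d6 = -17
  d9 = d3 + d4*5 = 28
  d10 = d3 + 1 = 3/2
  d11 = d6 + d2/5 = 708/25
  d12 = 5 + d3*2 = 6
  d13 = d8 - d10 = -37/2
Walk from origin (0, 0):
  seg 1: right by d9 = 28 → (28, 0)
  seg 2: left by d10 = 3/2 → (53/2, 0)
  seg 3: down by d10 = 3/2 → (53/2, -3/2)
  seg 4: left by d10 = 3/2 → (25, -3/2)
  seg 5: up by d7 = -2 → (25, -7/2)
  seg 6: up by d13 = -37/2 → (25, -22)
  seg 7: left by d4 = 11/2 → (39/2, -22)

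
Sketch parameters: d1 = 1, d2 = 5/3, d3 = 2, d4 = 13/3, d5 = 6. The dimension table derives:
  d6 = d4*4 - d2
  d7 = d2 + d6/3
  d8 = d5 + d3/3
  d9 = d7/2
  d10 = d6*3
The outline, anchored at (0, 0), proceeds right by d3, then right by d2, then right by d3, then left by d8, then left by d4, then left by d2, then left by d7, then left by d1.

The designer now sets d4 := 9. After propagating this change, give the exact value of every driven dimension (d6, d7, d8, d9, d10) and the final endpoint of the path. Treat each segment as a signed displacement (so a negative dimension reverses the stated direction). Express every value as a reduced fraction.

Apply edit: d4 := 9
  d6 = d4*4 - d2 = 103/3
  d7 = d2 + d6/3 = 118/9
  d8 = d5 + d3/3 = 20/3
  d9 = d7/2 = 59/9
  d10 = d6*3 = 103
Walk from origin (0, 0):
  seg 1: right by d3 = 2 → (2, 0)
  seg 2: right by d2 = 5/3 → (11/3, 0)
  seg 3: right by d3 = 2 → (17/3, 0)
  seg 4: left by d8 = 20/3 → (-1, 0)
  seg 5: left by d4 = 9 → (-10, 0)
  seg 6: left by d2 = 5/3 → (-35/3, 0)
  seg 7: left by d7 = 118/9 → (-223/9, 0)
  seg 8: left by d1 = 1 → (-232/9, 0)

d6 = 103/3
d7 = 118/9
d8 = 20/3
d9 = 59/9
d10 = 103
endpoint = (-232/9, 0)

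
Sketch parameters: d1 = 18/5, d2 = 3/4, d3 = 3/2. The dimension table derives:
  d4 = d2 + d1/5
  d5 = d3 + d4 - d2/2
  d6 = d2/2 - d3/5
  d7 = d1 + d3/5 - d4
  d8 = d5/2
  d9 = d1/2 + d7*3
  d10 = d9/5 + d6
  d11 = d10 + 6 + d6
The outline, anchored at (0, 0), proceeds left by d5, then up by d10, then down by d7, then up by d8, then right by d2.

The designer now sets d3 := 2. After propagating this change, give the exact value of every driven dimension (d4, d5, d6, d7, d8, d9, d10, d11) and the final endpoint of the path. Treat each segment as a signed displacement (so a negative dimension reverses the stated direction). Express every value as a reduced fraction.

Apply edit: d3 := 2
  d4 = d2 + d1/5 = 147/100
  d5 = d3 + d4 - d2/2 = 619/200
  d6 = d2/2 - d3/5 = -1/40
  d7 = d1 + d3/5 - d4 = 253/100
  d8 = d5/2 = 619/400
  d9 = d1/2 + d7*3 = 939/100
  d10 = d9/5 + d6 = 1853/1000
  d11 = d10 + 6 + d6 = 1957/250
Walk from origin (0, 0):
  seg 1: left by d5 = 619/200 → (-619/200, 0)
  seg 2: up by d10 = 1853/1000 → (-619/200, 1853/1000)
  seg 3: down by d7 = 253/100 → (-619/200, -677/1000)
  seg 4: up by d8 = 619/400 → (-619/200, 1741/2000)
  seg 5: right by d2 = 3/4 → (-469/200, 1741/2000)

d4 = 147/100
d5 = 619/200
d6 = -1/40
d7 = 253/100
d8 = 619/400
d9 = 939/100
d10 = 1853/1000
d11 = 1957/250
endpoint = (-469/200, 1741/2000)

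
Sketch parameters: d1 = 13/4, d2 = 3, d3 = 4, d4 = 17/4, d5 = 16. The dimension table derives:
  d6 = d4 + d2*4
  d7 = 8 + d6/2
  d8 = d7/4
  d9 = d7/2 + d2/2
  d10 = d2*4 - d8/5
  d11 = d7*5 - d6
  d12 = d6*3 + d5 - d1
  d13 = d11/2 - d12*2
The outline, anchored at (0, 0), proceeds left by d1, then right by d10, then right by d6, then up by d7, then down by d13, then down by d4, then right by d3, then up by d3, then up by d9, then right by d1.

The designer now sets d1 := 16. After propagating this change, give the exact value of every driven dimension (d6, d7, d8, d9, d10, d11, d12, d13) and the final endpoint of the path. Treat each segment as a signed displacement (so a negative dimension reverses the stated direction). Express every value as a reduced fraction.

Apply edit: d1 := 16
  d6 = d4 + d2*4 = 65/4
  d7 = 8 + d6/2 = 129/8
  d8 = d7/4 = 129/32
  d9 = d7/2 + d2/2 = 153/16
  d10 = d2*4 - d8/5 = 1791/160
  d11 = d7*5 - d6 = 515/8
  d12 = d6*3 + d5 - d1 = 195/4
  d13 = d11/2 - d12*2 = -1045/16
Walk from origin (0, 0):
  seg 1: left by d1 = 16 → (-16, 0)
  seg 2: right by d10 = 1791/160 → (-769/160, 0)
  seg 3: right by d6 = 65/4 → (1831/160, 0)
  seg 4: up by d7 = 129/8 → (1831/160, 129/8)
  seg 5: down by d13 = -1045/16 → (1831/160, 1303/16)
  seg 6: down by d4 = 17/4 → (1831/160, 1235/16)
  seg 7: right by d3 = 4 → (2471/160, 1235/16)
  seg 8: up by d3 = 4 → (2471/160, 1299/16)
  seg 9: up by d9 = 153/16 → (2471/160, 363/4)
  seg 10: right by d1 = 16 → (5031/160, 363/4)

d6 = 65/4
d7 = 129/8
d8 = 129/32
d9 = 153/16
d10 = 1791/160
d11 = 515/8
d12 = 195/4
d13 = -1045/16
endpoint = (5031/160, 363/4)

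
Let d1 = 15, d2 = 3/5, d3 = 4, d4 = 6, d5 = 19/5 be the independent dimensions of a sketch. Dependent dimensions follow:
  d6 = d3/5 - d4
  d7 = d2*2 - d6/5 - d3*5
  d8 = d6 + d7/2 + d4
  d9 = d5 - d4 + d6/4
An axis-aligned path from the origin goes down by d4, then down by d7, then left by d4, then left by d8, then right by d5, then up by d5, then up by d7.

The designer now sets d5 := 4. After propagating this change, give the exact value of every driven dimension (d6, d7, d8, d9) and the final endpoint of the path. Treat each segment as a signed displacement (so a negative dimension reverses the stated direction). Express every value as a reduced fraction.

Apply edit: d5 := 4
  d6 = d3/5 - d4 = -26/5
  d7 = d2*2 - d6/5 - d3*5 = -444/25
  d8 = d6 + d7/2 + d4 = -202/25
  d9 = d5 - d4 + d6/4 = -33/10
Walk from origin (0, 0):
  seg 1: down by d4 = 6 → (0, -6)
  seg 2: down by d7 = -444/25 → (0, 294/25)
  seg 3: left by d4 = 6 → (-6, 294/25)
  seg 4: left by d8 = -202/25 → (52/25, 294/25)
  seg 5: right by d5 = 4 → (152/25, 294/25)
  seg 6: up by d5 = 4 → (152/25, 394/25)
  seg 7: up by d7 = -444/25 → (152/25, -2)

d6 = -26/5
d7 = -444/25
d8 = -202/25
d9 = -33/10
endpoint = (152/25, -2)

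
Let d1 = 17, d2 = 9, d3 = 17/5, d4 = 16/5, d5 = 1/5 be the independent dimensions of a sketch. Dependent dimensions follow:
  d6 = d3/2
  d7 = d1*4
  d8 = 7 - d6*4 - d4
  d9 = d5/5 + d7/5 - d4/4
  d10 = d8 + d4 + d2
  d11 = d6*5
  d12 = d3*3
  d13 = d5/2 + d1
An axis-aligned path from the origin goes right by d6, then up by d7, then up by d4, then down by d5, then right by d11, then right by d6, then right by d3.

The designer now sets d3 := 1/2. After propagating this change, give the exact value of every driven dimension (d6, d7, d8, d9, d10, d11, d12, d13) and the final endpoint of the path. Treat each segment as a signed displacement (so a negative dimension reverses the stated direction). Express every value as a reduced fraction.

Apply edit: d3 := 1/2
  d6 = d3/2 = 1/4
  d7 = d1*4 = 68
  d8 = 7 - d6*4 - d4 = 14/5
  d9 = d5/5 + d7/5 - d4/4 = 321/25
  d10 = d8 + d4 + d2 = 15
  d11 = d6*5 = 5/4
  d12 = d3*3 = 3/2
  d13 = d5/2 + d1 = 171/10
Walk from origin (0, 0):
  seg 1: right by d6 = 1/4 → (1/4, 0)
  seg 2: up by d7 = 68 → (1/4, 68)
  seg 3: up by d4 = 16/5 → (1/4, 356/5)
  seg 4: down by d5 = 1/5 → (1/4, 71)
  seg 5: right by d11 = 5/4 → (3/2, 71)
  seg 6: right by d6 = 1/4 → (7/4, 71)
  seg 7: right by d3 = 1/2 → (9/4, 71)

d6 = 1/4
d7 = 68
d8 = 14/5
d9 = 321/25
d10 = 15
d11 = 5/4
d12 = 3/2
d13 = 171/10
endpoint = (9/4, 71)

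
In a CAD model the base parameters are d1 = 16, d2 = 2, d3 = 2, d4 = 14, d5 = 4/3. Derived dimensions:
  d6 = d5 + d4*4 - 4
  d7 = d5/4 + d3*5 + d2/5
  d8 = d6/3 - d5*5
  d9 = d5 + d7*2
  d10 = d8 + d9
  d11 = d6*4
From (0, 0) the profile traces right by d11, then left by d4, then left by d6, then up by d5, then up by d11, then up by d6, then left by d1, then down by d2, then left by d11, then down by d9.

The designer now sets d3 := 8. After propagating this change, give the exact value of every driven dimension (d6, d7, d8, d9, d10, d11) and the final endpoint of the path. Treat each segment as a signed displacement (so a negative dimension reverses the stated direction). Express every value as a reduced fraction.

Apply edit: d3 := 8
  d6 = d5 + d4*4 - 4 = 160/3
  d7 = d5/4 + d3*5 + d2/5 = 611/15
  d8 = d6/3 - d5*5 = 100/9
  d9 = d5 + d7*2 = 414/5
  d10 = d8 + d9 = 4226/45
  d11 = d6*4 = 640/3
Walk from origin (0, 0):
  seg 1: right by d11 = 640/3 → (640/3, 0)
  seg 2: left by d4 = 14 → (598/3, 0)
  seg 3: left by d6 = 160/3 → (146, 0)
  seg 4: up by d5 = 4/3 → (146, 4/3)
  seg 5: up by d11 = 640/3 → (146, 644/3)
  seg 6: up by d6 = 160/3 → (146, 268)
  seg 7: left by d1 = 16 → (130, 268)
  seg 8: down by d2 = 2 → (130, 266)
  seg 9: left by d11 = 640/3 → (-250/3, 266)
  seg 10: down by d9 = 414/5 → (-250/3, 916/5)

d6 = 160/3
d7 = 611/15
d8 = 100/9
d9 = 414/5
d10 = 4226/45
d11 = 640/3
endpoint = (-250/3, 916/5)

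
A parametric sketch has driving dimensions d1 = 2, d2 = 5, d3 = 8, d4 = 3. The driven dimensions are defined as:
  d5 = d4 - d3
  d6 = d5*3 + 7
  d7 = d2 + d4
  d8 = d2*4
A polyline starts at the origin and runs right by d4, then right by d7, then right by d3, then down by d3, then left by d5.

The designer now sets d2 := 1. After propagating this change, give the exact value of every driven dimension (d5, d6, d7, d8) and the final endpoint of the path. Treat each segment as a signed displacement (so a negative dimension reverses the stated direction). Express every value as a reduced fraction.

Apply edit: d2 := 1
  d5 = d4 - d3 = -5
  d6 = d5*3 + 7 = -8
  d7 = d2 + d4 = 4
  d8 = d2*4 = 4
Walk from origin (0, 0):
  seg 1: right by d4 = 3 → (3, 0)
  seg 2: right by d7 = 4 → (7, 0)
  seg 3: right by d3 = 8 → (15, 0)
  seg 4: down by d3 = 8 → (15, -8)
  seg 5: left by d5 = -5 → (20, -8)

d5 = -5
d6 = -8
d7 = 4
d8 = 4
endpoint = (20, -8)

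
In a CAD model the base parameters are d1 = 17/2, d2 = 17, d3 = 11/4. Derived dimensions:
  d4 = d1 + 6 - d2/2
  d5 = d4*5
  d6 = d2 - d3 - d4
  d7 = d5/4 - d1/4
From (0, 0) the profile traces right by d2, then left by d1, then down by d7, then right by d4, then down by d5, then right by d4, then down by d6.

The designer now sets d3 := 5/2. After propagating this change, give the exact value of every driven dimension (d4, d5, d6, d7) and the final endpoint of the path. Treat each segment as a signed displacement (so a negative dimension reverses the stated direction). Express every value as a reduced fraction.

Apply edit: d3 := 5/2
  d4 = d1 + 6 - d2/2 = 6
  d5 = d4*5 = 30
  d6 = d2 - d3 - d4 = 17/2
  d7 = d5/4 - d1/4 = 43/8
Walk from origin (0, 0):
  seg 1: right by d2 = 17 → (17, 0)
  seg 2: left by d1 = 17/2 → (17/2, 0)
  seg 3: down by d7 = 43/8 → (17/2, -43/8)
  seg 4: right by d4 = 6 → (29/2, -43/8)
  seg 5: down by d5 = 30 → (29/2, -283/8)
  seg 6: right by d4 = 6 → (41/2, -283/8)
  seg 7: down by d6 = 17/2 → (41/2, -351/8)

d4 = 6
d5 = 30
d6 = 17/2
d7 = 43/8
endpoint = (41/2, -351/8)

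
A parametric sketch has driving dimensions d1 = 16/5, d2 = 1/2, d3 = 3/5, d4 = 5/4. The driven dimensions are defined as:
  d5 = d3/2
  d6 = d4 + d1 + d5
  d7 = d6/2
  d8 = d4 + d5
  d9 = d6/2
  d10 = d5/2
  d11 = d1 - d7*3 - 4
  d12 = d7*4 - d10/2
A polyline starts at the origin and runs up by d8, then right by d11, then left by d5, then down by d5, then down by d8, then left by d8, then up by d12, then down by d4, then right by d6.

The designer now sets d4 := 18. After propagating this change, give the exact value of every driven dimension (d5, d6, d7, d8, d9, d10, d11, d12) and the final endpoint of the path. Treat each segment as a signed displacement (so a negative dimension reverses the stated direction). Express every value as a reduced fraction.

Apply edit: d4 := 18
  d5 = d3/2 = 3/10
  d6 = d4 + d1 + d5 = 43/2
  d7 = d6/2 = 43/4
  d8 = d4 + d5 = 183/10
  d9 = d6/2 = 43/4
  d10 = d5/2 = 3/20
  d11 = d1 - d7*3 - 4 = -661/20
  d12 = d7*4 - d10/2 = 1717/40
Walk from origin (0, 0):
  seg 1: up by d8 = 183/10 → (0, 183/10)
  seg 2: right by d11 = -661/20 → (-661/20, 183/10)
  seg 3: left by d5 = 3/10 → (-667/20, 183/10)
  seg 4: down by d5 = 3/10 → (-667/20, 18)
  seg 5: down by d8 = 183/10 → (-667/20, -3/10)
  seg 6: left by d8 = 183/10 → (-1033/20, -3/10)
  seg 7: up by d12 = 1717/40 → (-1033/20, 341/8)
  seg 8: down by d4 = 18 → (-1033/20, 197/8)
  seg 9: right by d6 = 43/2 → (-603/20, 197/8)

d5 = 3/10
d6 = 43/2
d7 = 43/4
d8 = 183/10
d9 = 43/4
d10 = 3/20
d11 = -661/20
d12 = 1717/40
endpoint = (-603/20, 197/8)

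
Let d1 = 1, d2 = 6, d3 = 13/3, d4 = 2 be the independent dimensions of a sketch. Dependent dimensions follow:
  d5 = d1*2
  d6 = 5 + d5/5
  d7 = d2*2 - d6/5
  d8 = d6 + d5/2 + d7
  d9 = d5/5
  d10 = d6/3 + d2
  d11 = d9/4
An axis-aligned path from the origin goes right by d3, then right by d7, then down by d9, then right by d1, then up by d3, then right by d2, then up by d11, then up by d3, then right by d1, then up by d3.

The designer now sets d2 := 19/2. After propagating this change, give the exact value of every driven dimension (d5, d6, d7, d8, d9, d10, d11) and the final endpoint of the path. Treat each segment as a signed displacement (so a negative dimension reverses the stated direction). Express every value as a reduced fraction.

d5 = 2
d6 = 27/5
d7 = 448/25
d8 = 608/25
d9 = 2/5
d10 = 113/10
d11 = 1/10
endpoint = (5063/150, 127/10)

Apply edit: d2 := 19/2
  d5 = d1*2 = 2
  d6 = 5 + d5/5 = 27/5
  d7 = d2*2 - d6/5 = 448/25
  d8 = d6 + d5/2 + d7 = 608/25
  d9 = d5/5 = 2/5
  d10 = d6/3 + d2 = 113/10
  d11 = d9/4 = 1/10
Walk from origin (0, 0):
  seg 1: right by d3 = 13/3 → (13/3, 0)
  seg 2: right by d7 = 448/25 → (1669/75, 0)
  seg 3: down by d9 = 2/5 → (1669/75, -2/5)
  seg 4: right by d1 = 1 → (1744/75, -2/5)
  seg 5: up by d3 = 13/3 → (1744/75, 59/15)
  seg 6: right by d2 = 19/2 → (4913/150, 59/15)
  seg 7: up by d11 = 1/10 → (4913/150, 121/30)
  seg 8: up by d3 = 13/3 → (4913/150, 251/30)
  seg 9: right by d1 = 1 → (5063/150, 251/30)
  seg 10: up by d3 = 13/3 → (5063/150, 127/10)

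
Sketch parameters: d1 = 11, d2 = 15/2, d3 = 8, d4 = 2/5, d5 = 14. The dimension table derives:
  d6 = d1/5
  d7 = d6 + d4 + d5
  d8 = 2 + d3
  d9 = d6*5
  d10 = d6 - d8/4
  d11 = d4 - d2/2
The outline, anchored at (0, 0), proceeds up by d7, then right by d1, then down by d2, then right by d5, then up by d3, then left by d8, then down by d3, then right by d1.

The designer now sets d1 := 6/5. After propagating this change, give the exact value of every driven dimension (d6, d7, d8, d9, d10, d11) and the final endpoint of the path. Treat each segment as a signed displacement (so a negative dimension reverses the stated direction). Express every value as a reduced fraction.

Apply edit: d1 := 6/5
  d6 = d1/5 = 6/25
  d7 = d6 + d4 + d5 = 366/25
  d8 = 2 + d3 = 10
  d9 = d6*5 = 6/5
  d10 = d6 - d8/4 = -113/50
  d11 = d4 - d2/2 = -67/20
Walk from origin (0, 0):
  seg 1: up by d7 = 366/25 → (0, 366/25)
  seg 2: right by d1 = 6/5 → (6/5, 366/25)
  seg 3: down by d2 = 15/2 → (6/5, 357/50)
  seg 4: right by d5 = 14 → (76/5, 357/50)
  seg 5: up by d3 = 8 → (76/5, 757/50)
  seg 6: left by d8 = 10 → (26/5, 757/50)
  seg 7: down by d3 = 8 → (26/5, 357/50)
  seg 8: right by d1 = 6/5 → (32/5, 357/50)

d6 = 6/25
d7 = 366/25
d8 = 10
d9 = 6/5
d10 = -113/50
d11 = -67/20
endpoint = (32/5, 357/50)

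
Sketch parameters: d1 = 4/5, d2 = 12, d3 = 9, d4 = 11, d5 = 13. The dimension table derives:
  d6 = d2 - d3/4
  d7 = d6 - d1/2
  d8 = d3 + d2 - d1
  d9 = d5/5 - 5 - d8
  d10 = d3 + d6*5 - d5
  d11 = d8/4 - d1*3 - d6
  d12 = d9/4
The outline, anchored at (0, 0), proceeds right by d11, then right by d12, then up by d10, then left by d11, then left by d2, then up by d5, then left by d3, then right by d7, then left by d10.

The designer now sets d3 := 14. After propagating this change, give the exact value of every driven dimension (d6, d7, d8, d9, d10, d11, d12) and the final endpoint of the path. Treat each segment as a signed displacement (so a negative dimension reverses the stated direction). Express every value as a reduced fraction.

Apply edit: d3 := 14
  d6 = d2 - d3/4 = 17/2
  d7 = d6 - d1/2 = 81/10
  d8 = d3 + d2 - d1 = 126/5
  d9 = d5/5 - 5 - d8 = -138/5
  d10 = d3 + d6*5 - d5 = 87/2
  d11 = d8/4 - d1*3 - d6 = -23/5
  d12 = d9/4 = -69/10
Walk from origin (0, 0):
  seg 1: right by d11 = -23/5 → (-23/5, 0)
  seg 2: right by d12 = -69/10 → (-23/2, 0)
  seg 3: up by d10 = 87/2 → (-23/2, 87/2)
  seg 4: left by d11 = -23/5 → (-69/10, 87/2)
  seg 5: left by d2 = 12 → (-189/10, 87/2)
  seg 6: up by d5 = 13 → (-189/10, 113/2)
  seg 7: left by d3 = 14 → (-329/10, 113/2)
  seg 8: right by d7 = 81/10 → (-124/5, 113/2)
  seg 9: left by d10 = 87/2 → (-683/10, 113/2)

d6 = 17/2
d7 = 81/10
d8 = 126/5
d9 = -138/5
d10 = 87/2
d11 = -23/5
d12 = -69/10
endpoint = (-683/10, 113/2)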